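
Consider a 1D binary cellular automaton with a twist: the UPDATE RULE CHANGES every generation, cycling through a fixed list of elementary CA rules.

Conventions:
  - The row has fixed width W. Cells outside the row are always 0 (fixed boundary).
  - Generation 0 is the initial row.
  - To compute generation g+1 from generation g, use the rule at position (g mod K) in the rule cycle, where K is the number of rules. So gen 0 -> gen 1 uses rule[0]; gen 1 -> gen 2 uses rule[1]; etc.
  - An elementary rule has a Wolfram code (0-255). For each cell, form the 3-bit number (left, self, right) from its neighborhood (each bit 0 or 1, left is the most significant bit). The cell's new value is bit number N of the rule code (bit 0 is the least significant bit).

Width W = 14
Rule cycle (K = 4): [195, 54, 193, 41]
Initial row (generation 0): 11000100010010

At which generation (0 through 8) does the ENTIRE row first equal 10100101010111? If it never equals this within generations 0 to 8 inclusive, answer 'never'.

Answer: never

Derivation:
Gen 0: 11000100010010
Gen 1 (rule 195): 01011001100100
Gen 2 (rule 54): 11100110011110
Gen 3 (rule 193): 01100010001110
Gen 4 (rule 41): 01001000101000
Gen 5 (rule 195): 10010011000011
Gen 6 (rule 54): 11111100100100
Gen 7 (rule 193): 01111100000001
Gen 8 (rule 41): 01000001111100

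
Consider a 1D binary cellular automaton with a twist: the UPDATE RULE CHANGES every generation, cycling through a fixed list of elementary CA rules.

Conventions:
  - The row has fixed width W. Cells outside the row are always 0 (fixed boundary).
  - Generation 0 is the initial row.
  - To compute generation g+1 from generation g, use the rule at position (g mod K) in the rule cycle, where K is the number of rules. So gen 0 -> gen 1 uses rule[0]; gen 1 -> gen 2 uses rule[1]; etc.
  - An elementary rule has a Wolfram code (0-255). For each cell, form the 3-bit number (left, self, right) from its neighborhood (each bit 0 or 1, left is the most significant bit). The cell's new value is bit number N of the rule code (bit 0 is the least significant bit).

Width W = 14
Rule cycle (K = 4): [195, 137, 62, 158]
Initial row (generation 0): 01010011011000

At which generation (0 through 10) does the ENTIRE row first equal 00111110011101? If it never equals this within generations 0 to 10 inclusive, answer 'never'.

Gen 0: 01010011011000
Gen 1 (rule 195): 10000101001011
Gen 2 (rule 137): 00110000000010
Gen 3 (rule 62): 01101000000111
Gen 4 (rule 158): 11001100001110
Gen 5 (rule 195): 01010101110110
Gen 6 (rule 137): 00000001100100
Gen 7 (rule 62): 00000011011110
Gen 8 (rule 158): 00000110011101
Gen 9 (rule 195): 11111010101100
Gen 10 (rule 137): 11110000001001

Answer: never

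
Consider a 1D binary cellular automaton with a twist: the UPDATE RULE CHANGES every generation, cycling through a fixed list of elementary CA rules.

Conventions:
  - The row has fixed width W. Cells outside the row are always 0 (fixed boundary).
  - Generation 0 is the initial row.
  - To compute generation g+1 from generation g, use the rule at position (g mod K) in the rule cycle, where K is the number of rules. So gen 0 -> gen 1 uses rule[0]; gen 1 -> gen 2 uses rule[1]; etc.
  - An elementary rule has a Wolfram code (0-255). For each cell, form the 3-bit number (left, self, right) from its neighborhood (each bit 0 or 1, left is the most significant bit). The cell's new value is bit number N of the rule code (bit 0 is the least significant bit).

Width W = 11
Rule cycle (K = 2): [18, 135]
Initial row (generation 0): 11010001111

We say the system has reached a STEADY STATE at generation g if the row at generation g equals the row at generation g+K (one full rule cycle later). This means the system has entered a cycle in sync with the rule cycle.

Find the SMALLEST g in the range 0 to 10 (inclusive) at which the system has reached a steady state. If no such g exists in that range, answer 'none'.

Gen 0: 11010001111
Gen 1 (rule 18): 00001010000
Gen 2 (rule 135): 11111010111
Gen 3 (rule 18): 00000000000
Gen 4 (rule 135): 11111111111
Gen 5 (rule 18): 00000000000
Gen 6 (rule 135): 11111111111
Gen 7 (rule 18): 00000000000
Gen 8 (rule 135): 11111111111
Gen 9 (rule 18): 00000000000
Gen 10 (rule 135): 11111111111
Gen 11 (rule 18): 00000000000
Gen 12 (rule 135): 11111111111

Answer: 3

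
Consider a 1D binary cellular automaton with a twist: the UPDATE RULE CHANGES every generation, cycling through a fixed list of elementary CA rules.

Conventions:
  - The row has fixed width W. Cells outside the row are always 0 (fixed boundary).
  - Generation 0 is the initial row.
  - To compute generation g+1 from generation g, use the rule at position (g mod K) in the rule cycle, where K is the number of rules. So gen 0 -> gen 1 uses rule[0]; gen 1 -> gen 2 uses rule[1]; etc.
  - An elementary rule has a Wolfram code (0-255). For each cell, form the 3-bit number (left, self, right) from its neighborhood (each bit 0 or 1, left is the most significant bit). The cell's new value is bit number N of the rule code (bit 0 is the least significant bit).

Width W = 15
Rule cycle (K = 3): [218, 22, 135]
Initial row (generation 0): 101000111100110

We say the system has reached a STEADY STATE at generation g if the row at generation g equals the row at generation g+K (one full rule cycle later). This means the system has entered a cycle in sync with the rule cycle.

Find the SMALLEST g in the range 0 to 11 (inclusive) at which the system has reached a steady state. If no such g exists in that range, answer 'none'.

Answer: 5

Derivation:
Gen 0: 101000111100110
Gen 1 (rule 218): 000101111111111
Gen 2 (rule 22): 001100000000000
Gen 3 (rule 135): 110001111111111
Gen 4 (rule 218): 111011111111111
Gen 5 (rule 22): 000000000000000
Gen 6 (rule 135): 111111111111111
Gen 7 (rule 218): 111111111111111
Gen 8 (rule 22): 000000000000000
Gen 9 (rule 135): 111111111111111
Gen 10 (rule 218): 111111111111111
Gen 11 (rule 22): 000000000000000
Gen 12 (rule 135): 111111111111111
Gen 13 (rule 218): 111111111111111
Gen 14 (rule 22): 000000000000000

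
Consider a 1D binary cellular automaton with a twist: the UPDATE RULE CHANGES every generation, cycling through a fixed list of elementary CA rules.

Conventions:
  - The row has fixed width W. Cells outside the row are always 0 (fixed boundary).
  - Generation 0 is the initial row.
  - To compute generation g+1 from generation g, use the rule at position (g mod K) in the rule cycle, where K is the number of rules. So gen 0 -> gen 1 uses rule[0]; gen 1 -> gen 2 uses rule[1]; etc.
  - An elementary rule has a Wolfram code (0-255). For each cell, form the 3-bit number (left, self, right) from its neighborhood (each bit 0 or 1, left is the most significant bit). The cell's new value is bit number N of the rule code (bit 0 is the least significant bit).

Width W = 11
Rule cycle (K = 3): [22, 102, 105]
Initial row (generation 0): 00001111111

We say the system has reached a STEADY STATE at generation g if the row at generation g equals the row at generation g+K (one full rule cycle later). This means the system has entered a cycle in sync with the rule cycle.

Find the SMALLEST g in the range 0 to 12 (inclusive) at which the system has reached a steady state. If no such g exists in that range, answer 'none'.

Gen 0: 00001111111
Gen 1 (rule 22): 00010000000
Gen 2 (rule 102): 00110000000
Gen 3 (rule 105): 10110111111
Gen 4 (rule 22): 10000000000
Gen 5 (rule 102): 10000000000
Gen 6 (rule 105): 00111111111
Gen 7 (rule 22): 01000000000
Gen 8 (rule 102): 11000000000
Gen 9 (rule 105): 11011111111
Gen 10 (rule 22): 00000000000
Gen 11 (rule 102): 00000000000
Gen 12 (rule 105): 11111111111
Gen 13 (rule 22): 00000000000
Gen 14 (rule 102): 00000000000
Gen 15 (rule 105): 11111111111

Answer: 10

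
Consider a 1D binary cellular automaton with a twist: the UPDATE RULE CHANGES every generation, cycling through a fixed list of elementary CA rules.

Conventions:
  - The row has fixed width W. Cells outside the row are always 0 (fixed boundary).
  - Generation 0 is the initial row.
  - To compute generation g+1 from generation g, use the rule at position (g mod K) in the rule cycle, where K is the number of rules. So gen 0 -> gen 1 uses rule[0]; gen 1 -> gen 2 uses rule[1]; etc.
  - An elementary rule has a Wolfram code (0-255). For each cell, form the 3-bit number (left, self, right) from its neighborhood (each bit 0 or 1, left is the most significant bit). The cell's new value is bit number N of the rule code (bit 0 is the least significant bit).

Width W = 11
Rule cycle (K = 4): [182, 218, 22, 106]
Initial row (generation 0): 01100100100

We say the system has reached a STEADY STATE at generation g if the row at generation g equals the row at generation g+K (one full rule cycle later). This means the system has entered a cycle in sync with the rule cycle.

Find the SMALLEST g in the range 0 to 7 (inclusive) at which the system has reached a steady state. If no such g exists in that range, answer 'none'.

Gen 0: 01100100100
Gen 1 (rule 182): 10011111110
Gen 2 (rule 218): 01111111111
Gen 3 (rule 22): 10000000000
Gen 4 (rule 106): 00000000000
Gen 5 (rule 182): 00000000000
Gen 6 (rule 218): 00000000000
Gen 7 (rule 22): 00000000000
Gen 8 (rule 106): 00000000000
Gen 9 (rule 182): 00000000000
Gen 10 (rule 218): 00000000000
Gen 11 (rule 22): 00000000000

Answer: 4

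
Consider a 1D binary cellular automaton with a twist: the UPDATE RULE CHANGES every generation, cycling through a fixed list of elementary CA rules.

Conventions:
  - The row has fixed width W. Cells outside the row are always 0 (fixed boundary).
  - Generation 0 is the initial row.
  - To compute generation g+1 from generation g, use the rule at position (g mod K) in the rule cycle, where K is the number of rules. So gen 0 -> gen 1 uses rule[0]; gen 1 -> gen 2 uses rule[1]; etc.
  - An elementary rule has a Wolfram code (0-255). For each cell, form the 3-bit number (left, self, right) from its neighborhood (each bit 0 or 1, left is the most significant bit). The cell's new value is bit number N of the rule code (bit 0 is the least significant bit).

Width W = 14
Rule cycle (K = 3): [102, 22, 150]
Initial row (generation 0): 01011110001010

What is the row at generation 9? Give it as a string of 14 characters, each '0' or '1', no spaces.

Answer: 11100101101000

Derivation:
Gen 0: 01011110001010
Gen 1 (rule 102): 11100010011110
Gen 2 (rule 22): 00010111100001
Gen 3 (rule 150): 00110011010011
Gen 4 (rule 102): 01010101110101
Gen 5 (rule 22): 11010100000101
Gen 6 (rule 150): 00010110001101
Gen 7 (rule 102): 00111010010111
Gen 8 (rule 22): 01000011110000
Gen 9 (rule 150): 11100101101000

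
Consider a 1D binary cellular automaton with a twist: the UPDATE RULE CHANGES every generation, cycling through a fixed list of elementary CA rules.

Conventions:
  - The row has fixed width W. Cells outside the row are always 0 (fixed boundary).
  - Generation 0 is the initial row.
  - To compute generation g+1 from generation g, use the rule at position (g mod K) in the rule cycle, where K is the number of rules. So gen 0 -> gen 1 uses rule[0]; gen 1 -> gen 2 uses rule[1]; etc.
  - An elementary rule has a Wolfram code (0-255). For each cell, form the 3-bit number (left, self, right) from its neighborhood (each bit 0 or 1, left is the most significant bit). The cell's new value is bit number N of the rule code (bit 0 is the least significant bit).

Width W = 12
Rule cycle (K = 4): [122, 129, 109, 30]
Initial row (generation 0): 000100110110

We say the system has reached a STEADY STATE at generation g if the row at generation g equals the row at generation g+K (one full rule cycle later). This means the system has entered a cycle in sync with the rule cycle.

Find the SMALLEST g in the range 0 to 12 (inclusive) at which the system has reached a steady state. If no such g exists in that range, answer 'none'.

Answer: 5

Derivation:
Gen 0: 000100110110
Gen 1 (rule 122): 001011111111
Gen 2 (rule 129): 100001111110
Gen 3 (rule 109): 101101000010
Gen 4 (rule 30): 101001100111
Gen 5 (rule 122): 010111111101
Gen 6 (rule 129): 000011111000
Gen 7 (rule 109): 111010001011
Gen 8 (rule 30): 100011011010
Gen 9 (rule 122): 010111111101
Gen 10 (rule 129): 000011111000
Gen 11 (rule 109): 111010001011
Gen 12 (rule 30): 100011011010
Gen 13 (rule 122): 010111111101
Gen 14 (rule 129): 000011111000
Gen 15 (rule 109): 111010001011
Gen 16 (rule 30): 100011011010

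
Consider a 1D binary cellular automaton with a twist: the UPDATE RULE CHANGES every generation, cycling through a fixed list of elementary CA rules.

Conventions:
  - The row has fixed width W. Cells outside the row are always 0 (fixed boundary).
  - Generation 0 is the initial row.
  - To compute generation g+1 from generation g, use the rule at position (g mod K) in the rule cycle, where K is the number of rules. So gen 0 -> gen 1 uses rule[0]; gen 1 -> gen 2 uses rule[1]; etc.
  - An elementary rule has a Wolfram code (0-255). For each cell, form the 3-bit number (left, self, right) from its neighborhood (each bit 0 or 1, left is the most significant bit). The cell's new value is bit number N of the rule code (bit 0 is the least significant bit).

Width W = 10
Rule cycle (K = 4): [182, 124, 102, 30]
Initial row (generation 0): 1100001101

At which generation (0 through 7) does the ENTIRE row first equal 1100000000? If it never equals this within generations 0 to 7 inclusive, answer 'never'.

Answer: never

Derivation:
Gen 0: 1100001101
Gen 1 (rule 182): 0010010011
Gen 2 (rule 124): 0011011011
Gen 3 (rule 102): 0101101101
Gen 4 (rule 30): 1101001001
Gen 5 (rule 182): 0011111111
Gen 6 (rule 124): 0010000001
Gen 7 (rule 102): 0110000011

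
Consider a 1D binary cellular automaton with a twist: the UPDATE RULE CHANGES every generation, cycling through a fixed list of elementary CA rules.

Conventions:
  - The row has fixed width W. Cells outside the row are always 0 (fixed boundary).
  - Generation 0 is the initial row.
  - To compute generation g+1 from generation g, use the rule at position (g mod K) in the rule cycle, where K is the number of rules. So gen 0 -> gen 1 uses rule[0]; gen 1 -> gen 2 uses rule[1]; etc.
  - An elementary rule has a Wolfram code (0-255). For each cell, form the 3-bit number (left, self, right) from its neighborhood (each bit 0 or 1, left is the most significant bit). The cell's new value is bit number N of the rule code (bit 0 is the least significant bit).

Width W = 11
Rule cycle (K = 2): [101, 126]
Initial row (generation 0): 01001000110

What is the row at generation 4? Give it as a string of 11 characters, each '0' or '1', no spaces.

Gen 0: 01001000110
Gen 1 (rule 101): 01001010010
Gen 2 (rule 126): 11111111111
Gen 3 (rule 101): 00000000001
Gen 4 (rule 126): 00000000011

Answer: 00000000011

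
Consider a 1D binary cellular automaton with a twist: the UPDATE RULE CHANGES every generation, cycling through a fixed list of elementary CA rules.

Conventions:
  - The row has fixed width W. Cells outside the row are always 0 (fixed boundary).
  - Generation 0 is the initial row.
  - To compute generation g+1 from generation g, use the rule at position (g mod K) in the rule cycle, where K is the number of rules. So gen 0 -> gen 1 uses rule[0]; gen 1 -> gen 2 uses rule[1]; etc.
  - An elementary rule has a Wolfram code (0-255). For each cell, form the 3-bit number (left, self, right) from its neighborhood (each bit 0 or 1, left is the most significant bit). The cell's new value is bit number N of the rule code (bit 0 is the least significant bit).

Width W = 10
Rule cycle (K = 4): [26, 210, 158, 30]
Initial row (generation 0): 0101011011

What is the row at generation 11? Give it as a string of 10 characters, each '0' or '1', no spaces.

Answer: 0000001101

Derivation:
Gen 0: 0101011011
Gen 1 (rule 26): 1000010010
Gen 2 (rule 210): 0100101101
Gen 3 (rule 158): 1111101001
Gen 4 (rule 30): 1000001111
Gen 5 (rule 26): 0100011000
Gen 6 (rule 210): 1010101100
Gen 7 (rule 158): 1010101010
Gen 8 (rule 30): 1010101011
Gen 9 (rule 26): 0000000010
Gen 10 (rule 210): 0000000101
Gen 11 (rule 158): 0000001101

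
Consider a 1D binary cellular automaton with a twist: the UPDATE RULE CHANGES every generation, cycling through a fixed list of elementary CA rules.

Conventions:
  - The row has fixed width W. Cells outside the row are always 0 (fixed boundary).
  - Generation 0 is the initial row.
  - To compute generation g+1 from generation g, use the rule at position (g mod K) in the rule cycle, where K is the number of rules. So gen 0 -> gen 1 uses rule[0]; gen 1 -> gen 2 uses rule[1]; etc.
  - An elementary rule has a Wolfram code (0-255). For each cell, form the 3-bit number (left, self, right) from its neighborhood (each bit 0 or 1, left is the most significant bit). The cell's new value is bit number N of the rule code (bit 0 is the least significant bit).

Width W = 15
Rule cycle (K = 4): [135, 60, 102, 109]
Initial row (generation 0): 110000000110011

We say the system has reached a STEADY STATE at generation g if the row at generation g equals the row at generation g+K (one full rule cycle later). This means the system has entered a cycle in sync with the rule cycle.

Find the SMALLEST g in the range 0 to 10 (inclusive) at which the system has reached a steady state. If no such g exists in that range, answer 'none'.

Answer: none

Derivation:
Gen 0: 110000000110011
Gen 1 (rule 135): 000111111000100
Gen 2 (rule 60): 000100000100110
Gen 3 (rule 102): 001100001101010
Gen 4 (rule 109): 101101101111110
Gen 5 (rule 135): 100000000111100
Gen 6 (rule 60): 110000000100010
Gen 7 (rule 102): 010000001100110
Gen 8 (rule 109): 010111101100110
Gen 9 (rule 135): 110011000001000
Gen 10 (rule 60): 101010100001100
Gen 11 (rule 102): 111111100010100
Gen 12 (rule 109): 100000101011101
Gen 13 (rule 135): 101111101001001
Gen 14 (rule 60): 111000011101101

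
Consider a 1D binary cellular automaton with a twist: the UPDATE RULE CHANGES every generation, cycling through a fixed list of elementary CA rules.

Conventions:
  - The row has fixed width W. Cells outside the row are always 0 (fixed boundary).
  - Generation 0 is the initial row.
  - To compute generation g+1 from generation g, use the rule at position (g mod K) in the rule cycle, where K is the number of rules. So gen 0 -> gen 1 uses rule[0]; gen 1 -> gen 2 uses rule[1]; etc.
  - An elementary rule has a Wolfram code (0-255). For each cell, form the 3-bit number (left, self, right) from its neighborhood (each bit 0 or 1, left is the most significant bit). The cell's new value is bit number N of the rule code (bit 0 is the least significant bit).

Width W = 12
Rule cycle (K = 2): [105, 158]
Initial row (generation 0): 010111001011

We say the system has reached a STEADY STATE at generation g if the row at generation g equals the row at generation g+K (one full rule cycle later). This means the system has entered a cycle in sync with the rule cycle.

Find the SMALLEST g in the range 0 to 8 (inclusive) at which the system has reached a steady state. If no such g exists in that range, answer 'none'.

Answer: none

Derivation:
Gen 0: 010111001011
Gen 1 (rule 105): 001101000111
Gen 2 (rule 158): 011001101110
Gen 3 (rule 105): 011001111010
Gen 4 (rule 158): 110111110011
Gen 5 (rule 105): 111100010011
Gen 6 (rule 158): 111010111110
Gen 7 (rule 105): 101101100010
Gen 8 (rule 158): 101001010111
Gen 9 (rule 105): 010000101101
Gen 10 (rule 158): 111001101001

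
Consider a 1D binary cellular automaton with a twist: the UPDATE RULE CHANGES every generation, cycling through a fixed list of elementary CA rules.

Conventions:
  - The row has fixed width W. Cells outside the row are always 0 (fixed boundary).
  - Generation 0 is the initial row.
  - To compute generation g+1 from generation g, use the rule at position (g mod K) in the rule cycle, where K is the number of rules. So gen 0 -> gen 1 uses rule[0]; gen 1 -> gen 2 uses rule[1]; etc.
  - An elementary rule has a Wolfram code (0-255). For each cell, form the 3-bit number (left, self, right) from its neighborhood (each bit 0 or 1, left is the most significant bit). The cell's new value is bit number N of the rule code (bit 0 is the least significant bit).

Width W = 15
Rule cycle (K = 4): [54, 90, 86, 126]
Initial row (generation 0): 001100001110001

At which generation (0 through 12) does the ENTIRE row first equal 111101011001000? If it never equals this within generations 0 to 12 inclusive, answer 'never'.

Gen 0: 001100001110001
Gen 1 (rule 54): 010010010001011
Gen 2 (rule 90): 101101101010011
Gen 3 (rule 86): 100100101011101
Gen 4 (rule 126): 111111111110111
Gen 5 (rule 54): 000000000001000
Gen 6 (rule 90): 000000000010100
Gen 7 (rule 86): 000000000110110
Gen 8 (rule 126): 000000001111111
Gen 9 (rule 54): 000000010000000
Gen 10 (rule 90): 000000101000000
Gen 11 (rule 86): 000001101100000
Gen 12 (rule 126): 000011111110000

Answer: never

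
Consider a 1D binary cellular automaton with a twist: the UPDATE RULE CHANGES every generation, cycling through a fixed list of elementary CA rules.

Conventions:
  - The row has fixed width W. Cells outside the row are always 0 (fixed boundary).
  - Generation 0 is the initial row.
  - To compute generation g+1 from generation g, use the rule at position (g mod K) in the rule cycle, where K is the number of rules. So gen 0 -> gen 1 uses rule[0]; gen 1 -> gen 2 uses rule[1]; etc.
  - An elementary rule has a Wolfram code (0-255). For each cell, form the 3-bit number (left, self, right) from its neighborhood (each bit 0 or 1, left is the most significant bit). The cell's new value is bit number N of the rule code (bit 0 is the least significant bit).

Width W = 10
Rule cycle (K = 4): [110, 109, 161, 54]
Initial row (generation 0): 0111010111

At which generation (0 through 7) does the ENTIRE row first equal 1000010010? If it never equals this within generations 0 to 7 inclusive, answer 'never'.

Gen 0: 0111010111
Gen 1 (rule 110): 1101111101
Gen 2 (rule 109): 1111000111
Gen 3 (rule 161): 0110010010
Gen 4 (rule 54): 1001111111
Gen 5 (rule 110): 1011000001
Gen 6 (rule 109): 1111011101
Gen 7 (rule 161): 0110101010

Answer: never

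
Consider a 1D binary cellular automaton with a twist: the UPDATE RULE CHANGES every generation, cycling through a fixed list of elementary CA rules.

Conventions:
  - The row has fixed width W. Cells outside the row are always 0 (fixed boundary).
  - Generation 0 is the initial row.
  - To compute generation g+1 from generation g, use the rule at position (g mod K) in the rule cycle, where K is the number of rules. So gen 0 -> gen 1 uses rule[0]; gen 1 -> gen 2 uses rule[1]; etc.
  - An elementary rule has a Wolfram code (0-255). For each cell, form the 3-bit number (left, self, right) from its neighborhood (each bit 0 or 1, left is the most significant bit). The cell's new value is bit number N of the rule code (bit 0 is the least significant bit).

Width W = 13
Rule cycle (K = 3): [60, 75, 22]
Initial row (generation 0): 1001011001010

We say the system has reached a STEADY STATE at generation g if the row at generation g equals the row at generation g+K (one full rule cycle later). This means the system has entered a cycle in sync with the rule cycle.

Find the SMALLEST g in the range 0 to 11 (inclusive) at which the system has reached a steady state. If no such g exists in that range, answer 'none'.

Answer: 9

Derivation:
Gen 0: 1001011001010
Gen 1 (rule 60): 1101110101111
Gen 2 (rule 75): 1101010001001
Gen 3 (rule 22): 0001011011111
Gen 4 (rule 60): 0001110110000
Gen 5 (rule 75): 1111010110111
Gen 6 (rule 22): 0000010000000
Gen 7 (rule 60): 0000011000000
Gen 8 (rule 75): 1111111011111
Gen 9 (rule 22): 0000000000000
Gen 10 (rule 60): 0000000000000
Gen 11 (rule 75): 1111111111111
Gen 12 (rule 22): 0000000000000
Gen 13 (rule 60): 0000000000000
Gen 14 (rule 75): 1111111111111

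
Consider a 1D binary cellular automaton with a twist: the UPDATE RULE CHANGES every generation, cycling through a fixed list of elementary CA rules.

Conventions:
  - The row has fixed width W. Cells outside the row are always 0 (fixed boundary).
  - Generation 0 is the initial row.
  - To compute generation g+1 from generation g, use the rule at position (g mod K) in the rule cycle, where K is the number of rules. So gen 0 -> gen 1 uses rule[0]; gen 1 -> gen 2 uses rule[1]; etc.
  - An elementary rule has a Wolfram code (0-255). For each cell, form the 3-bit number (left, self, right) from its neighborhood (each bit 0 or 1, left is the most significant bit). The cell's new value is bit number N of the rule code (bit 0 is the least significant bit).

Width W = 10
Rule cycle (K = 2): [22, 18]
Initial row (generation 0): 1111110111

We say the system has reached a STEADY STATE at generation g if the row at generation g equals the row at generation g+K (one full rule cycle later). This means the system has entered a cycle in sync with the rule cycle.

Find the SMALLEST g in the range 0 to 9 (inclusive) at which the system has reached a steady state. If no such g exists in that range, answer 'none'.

Gen 0: 1111110111
Gen 1 (rule 22): 0000000000
Gen 2 (rule 18): 0000000000
Gen 3 (rule 22): 0000000000
Gen 4 (rule 18): 0000000000
Gen 5 (rule 22): 0000000000
Gen 6 (rule 18): 0000000000
Gen 7 (rule 22): 0000000000
Gen 8 (rule 18): 0000000000
Gen 9 (rule 22): 0000000000
Gen 10 (rule 18): 0000000000
Gen 11 (rule 22): 0000000000

Answer: 1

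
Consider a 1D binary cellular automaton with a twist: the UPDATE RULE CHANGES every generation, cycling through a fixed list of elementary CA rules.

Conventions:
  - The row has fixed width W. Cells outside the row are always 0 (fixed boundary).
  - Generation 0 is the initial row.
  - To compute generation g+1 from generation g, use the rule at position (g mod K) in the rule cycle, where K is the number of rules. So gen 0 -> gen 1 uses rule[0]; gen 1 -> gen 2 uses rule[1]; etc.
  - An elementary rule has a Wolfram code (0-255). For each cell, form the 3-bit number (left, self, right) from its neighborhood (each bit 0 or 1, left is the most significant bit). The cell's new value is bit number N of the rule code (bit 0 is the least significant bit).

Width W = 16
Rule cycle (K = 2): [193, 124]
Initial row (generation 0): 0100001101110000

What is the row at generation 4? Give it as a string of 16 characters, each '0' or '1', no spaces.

Answer: 1110111011010110

Derivation:
Gen 0: 0100001101110000
Gen 1 (rule 193): 0001100100110111
Gen 2 (rule 124): 0001110110111101
Gen 3 (rule 193): 1100110010011100
Gen 4 (rule 124): 1110111011010110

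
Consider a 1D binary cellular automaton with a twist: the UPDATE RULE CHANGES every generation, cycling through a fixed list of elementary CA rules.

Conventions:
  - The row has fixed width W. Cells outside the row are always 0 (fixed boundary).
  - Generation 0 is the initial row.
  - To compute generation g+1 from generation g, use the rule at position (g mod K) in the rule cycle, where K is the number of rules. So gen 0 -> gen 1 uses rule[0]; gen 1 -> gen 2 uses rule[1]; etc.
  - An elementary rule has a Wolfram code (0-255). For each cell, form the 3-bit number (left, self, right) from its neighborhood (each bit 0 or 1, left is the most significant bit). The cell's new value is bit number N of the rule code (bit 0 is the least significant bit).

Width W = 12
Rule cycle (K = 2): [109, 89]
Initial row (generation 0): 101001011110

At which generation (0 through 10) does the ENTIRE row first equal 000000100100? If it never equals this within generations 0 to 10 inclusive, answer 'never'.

Gen 0: 101001011110
Gen 1 (rule 109): 111001110010
Gen 2 (rule 89): 101101011001
Gen 3 (rule 109): 111111111001
Gen 4 (rule 89): 100000001100
Gen 5 (rule 109): 101111101101
Gen 6 (rule 89): 001000101100
Gen 7 (rule 109): 101010111101
Gen 8 (rule 89): 000000100100
Gen 9 (rule 109): 111110100101
Gen 10 (rule 89): 100010010000

Answer: 8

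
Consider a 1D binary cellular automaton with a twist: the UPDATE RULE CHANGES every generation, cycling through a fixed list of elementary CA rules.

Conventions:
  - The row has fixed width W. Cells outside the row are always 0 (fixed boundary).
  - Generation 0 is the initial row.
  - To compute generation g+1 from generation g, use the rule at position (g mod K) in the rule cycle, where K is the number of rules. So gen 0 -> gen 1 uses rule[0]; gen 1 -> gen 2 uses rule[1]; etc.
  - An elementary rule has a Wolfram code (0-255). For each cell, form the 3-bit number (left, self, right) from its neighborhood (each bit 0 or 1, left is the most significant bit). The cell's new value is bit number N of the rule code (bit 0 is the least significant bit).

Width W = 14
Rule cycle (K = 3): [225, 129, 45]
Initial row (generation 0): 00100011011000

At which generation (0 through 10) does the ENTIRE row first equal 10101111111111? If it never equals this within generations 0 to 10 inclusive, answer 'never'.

Answer: 3

Derivation:
Gen 0: 00100011011000
Gen 1 (rule 225): 10001001101011
Gen 2 (rule 129): 00100000000000
Gen 3 (rule 45): 10101111111111
Gen 4 (rule 225): 01010111111111
Gen 5 (rule 129): 00000011111110
Gen 6 (rule 45): 11111010000000
Gen 7 (rule 225): 01111100111111
Gen 8 (rule 129): 00111000011110
Gen 9 (rule 45): 10100011010000
Gen 10 (rule 225): 01001001100111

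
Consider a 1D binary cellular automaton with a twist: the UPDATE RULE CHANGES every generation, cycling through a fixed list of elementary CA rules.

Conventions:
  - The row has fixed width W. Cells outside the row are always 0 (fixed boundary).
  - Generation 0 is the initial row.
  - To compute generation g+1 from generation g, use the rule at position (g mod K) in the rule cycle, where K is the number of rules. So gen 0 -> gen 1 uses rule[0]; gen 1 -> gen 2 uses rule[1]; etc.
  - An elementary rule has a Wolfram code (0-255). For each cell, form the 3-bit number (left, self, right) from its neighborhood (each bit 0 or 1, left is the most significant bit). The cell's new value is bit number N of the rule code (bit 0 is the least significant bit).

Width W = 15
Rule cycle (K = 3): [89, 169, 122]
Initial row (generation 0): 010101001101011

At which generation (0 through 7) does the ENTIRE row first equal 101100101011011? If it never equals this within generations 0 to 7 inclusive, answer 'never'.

Answer: never

Derivation:
Gen 0: 010101001101011
Gen 1 (rule 89): 000000101100011
Gen 2 (rule 169): 111110011001010
Gen 3 (rule 122): 100011111110101
Gen 4 (rule 89): 011010000010000
Gen 5 (rule 169): 010100111000111
Gen 6 (rule 122): 101011101101101
Gen 7 (rule 89): 000010101101100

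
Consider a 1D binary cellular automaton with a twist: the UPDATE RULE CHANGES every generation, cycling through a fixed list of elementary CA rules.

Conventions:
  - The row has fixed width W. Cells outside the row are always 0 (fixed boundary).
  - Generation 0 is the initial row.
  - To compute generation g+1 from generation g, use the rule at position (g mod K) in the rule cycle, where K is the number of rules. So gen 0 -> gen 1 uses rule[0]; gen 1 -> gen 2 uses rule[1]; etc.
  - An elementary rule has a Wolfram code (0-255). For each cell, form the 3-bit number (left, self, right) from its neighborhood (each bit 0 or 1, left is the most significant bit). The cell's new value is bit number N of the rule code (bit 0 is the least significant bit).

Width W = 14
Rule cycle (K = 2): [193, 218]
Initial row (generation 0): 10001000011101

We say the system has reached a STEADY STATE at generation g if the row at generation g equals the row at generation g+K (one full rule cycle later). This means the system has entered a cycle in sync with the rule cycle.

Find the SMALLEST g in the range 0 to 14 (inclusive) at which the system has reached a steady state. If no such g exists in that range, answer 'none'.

Gen 0: 10001000011101
Gen 1 (rule 193): 00100011001100
Gen 2 (rule 218): 01010111111110
Gen 3 (rule 193): 00000011111110
Gen 4 (rule 218): 00000111111111
Gen 5 (rule 193): 11110011111111
Gen 6 (rule 218): 11111111111111
Gen 7 (rule 193): 01111111111111
Gen 8 (rule 218): 11111111111111
Gen 9 (rule 193): 01111111111111
Gen 10 (rule 218): 11111111111111
Gen 11 (rule 193): 01111111111111
Gen 12 (rule 218): 11111111111111
Gen 13 (rule 193): 01111111111111
Gen 14 (rule 218): 11111111111111
Gen 15 (rule 193): 01111111111111
Gen 16 (rule 218): 11111111111111

Answer: 6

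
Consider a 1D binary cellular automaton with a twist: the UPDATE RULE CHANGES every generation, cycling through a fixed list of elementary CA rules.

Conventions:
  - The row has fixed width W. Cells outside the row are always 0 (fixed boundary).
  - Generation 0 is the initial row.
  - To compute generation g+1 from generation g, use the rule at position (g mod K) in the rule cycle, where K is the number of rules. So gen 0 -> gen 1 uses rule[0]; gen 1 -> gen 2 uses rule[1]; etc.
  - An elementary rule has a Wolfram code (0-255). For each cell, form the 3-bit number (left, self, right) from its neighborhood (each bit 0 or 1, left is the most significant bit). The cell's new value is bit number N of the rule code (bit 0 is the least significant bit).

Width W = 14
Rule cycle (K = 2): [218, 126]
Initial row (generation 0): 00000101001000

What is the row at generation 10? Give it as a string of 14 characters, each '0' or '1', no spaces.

Gen 0: 00000101001000
Gen 1 (rule 218): 00001000110100
Gen 2 (rule 126): 00011101111110
Gen 3 (rule 218): 00111101111111
Gen 4 (rule 126): 01100111000001
Gen 5 (rule 218): 11111111100010
Gen 6 (rule 126): 10000000110111
Gen 7 (rule 218): 01000001110111
Gen 8 (rule 126): 11100011011101
Gen 9 (rule 218): 11110111011100
Gen 10 (rule 126): 10011101110110

Answer: 10011101110110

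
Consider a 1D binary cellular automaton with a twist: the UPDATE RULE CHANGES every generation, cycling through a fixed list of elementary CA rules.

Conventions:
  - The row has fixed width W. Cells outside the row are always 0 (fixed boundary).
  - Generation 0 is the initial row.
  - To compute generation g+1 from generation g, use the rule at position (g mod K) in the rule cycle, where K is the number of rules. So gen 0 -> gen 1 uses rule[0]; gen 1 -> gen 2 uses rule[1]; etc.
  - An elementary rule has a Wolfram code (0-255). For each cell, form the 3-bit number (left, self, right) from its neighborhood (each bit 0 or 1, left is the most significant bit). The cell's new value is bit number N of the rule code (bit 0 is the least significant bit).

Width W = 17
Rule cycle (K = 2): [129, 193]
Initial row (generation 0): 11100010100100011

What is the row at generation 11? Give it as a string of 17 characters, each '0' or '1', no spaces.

Gen 0: 11100010100100011
Gen 1 (rule 129): 01001000000001000
Gen 2 (rule 193): 00000011111100011
Gen 3 (rule 129): 11111001111001000
Gen 4 (rule 193): 01111000111000011
Gen 5 (rule 129): 00110010010011000
Gen 6 (rule 193): 10010000000001011
Gen 7 (rule 129): 00000111111100000
Gen 8 (rule 193): 11110011111101111
Gen 9 (rule 129): 01100001111000110
Gen 10 (rule 193): 00101100111010010
Gen 11 (rule 129): 10000000010000000

Answer: 10000000010000000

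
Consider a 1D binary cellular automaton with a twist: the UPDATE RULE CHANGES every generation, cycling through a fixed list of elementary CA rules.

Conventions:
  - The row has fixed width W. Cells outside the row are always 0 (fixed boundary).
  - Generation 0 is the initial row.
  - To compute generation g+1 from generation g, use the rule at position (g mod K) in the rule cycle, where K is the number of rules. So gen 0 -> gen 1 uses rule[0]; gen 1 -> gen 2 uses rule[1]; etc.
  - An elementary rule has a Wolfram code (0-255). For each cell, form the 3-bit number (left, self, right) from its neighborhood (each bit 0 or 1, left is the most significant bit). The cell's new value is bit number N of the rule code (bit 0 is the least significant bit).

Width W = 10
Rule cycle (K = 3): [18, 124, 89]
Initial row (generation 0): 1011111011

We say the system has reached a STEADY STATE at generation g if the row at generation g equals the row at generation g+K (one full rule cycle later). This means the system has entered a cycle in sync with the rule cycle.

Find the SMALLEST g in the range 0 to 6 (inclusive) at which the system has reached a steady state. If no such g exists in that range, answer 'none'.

Answer: 1

Derivation:
Gen 0: 1011111011
Gen 1 (rule 18): 0000000000
Gen 2 (rule 124): 0000000000
Gen 3 (rule 89): 1111111111
Gen 4 (rule 18): 0000000000
Gen 5 (rule 124): 0000000000
Gen 6 (rule 89): 1111111111
Gen 7 (rule 18): 0000000000
Gen 8 (rule 124): 0000000000
Gen 9 (rule 89): 1111111111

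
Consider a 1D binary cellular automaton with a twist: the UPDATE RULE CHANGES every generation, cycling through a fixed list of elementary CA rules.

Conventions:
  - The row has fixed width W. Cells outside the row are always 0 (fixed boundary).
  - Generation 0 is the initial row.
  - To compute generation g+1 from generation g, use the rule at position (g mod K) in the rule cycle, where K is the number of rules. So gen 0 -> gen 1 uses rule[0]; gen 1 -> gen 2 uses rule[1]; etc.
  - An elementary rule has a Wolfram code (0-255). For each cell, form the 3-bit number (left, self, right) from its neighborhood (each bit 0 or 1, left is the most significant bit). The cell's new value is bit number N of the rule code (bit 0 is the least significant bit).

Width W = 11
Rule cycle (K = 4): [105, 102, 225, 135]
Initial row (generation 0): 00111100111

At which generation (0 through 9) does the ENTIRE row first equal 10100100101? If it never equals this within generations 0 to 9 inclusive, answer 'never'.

Answer: 1

Derivation:
Gen 0: 00111100111
Gen 1 (rule 105): 10100100101
Gen 2 (rule 102): 11101101111
Gen 3 (rule 225): 01110110111
Gen 4 (rule 135): 10100000010
Gen 5 (rule 105): 01001111000
Gen 6 (rule 102): 11010001000
Gen 7 (rule 225): 01100100011
Gen 8 (rule 135): 10001101100
Gen 9 (rule 105): 00101111101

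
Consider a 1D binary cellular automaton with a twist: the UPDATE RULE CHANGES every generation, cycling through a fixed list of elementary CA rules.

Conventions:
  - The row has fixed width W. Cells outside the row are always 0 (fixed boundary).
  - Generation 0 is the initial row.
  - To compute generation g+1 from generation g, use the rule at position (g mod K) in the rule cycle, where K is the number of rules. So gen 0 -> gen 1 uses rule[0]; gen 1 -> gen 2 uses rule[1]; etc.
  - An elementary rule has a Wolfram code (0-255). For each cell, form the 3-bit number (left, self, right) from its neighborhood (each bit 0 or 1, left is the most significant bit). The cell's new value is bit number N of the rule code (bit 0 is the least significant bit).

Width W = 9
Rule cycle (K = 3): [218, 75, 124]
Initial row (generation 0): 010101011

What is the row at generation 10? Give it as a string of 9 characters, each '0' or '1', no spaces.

Gen 0: 010101011
Gen 1 (rule 218): 100000011
Gen 2 (rule 75): 001111111
Gen 3 (rule 124): 001000001
Gen 4 (rule 218): 010100010
Gen 5 (rule 75): 100001100
Gen 6 (rule 124): 110001110
Gen 7 (rule 218): 111011111
Gen 8 (rule 75): 101010001
Gen 9 (rule 124): 111111001
Gen 10 (rule 218): 111111110

Answer: 111111110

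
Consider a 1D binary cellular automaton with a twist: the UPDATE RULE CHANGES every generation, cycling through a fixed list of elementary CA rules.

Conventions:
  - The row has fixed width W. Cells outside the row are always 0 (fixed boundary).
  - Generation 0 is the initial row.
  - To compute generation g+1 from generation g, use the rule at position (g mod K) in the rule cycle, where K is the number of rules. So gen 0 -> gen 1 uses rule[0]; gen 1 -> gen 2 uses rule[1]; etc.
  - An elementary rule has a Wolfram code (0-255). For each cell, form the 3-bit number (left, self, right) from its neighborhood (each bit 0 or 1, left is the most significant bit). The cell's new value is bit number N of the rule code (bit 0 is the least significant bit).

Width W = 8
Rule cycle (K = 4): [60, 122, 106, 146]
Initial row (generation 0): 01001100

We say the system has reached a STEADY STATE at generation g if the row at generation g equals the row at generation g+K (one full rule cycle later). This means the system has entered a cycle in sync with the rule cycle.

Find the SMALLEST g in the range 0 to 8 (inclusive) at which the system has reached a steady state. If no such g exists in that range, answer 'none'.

Gen 0: 01001100
Gen 1 (rule 60): 01101010
Gen 2 (rule 122): 11110101
Gen 3 (rule 106): 10011010
Gen 4 (rule 146): 01100001
Gen 5 (rule 60): 01010001
Gen 6 (rule 122): 10101010
Gen 7 (rule 106): 01010100
Gen 8 (rule 146): 10000010
Gen 9 (rule 60): 11000011
Gen 10 (rule 122): 11100111
Gen 11 (rule 106): 10101101
Gen 12 (rule 146): 00000000

Answer: none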